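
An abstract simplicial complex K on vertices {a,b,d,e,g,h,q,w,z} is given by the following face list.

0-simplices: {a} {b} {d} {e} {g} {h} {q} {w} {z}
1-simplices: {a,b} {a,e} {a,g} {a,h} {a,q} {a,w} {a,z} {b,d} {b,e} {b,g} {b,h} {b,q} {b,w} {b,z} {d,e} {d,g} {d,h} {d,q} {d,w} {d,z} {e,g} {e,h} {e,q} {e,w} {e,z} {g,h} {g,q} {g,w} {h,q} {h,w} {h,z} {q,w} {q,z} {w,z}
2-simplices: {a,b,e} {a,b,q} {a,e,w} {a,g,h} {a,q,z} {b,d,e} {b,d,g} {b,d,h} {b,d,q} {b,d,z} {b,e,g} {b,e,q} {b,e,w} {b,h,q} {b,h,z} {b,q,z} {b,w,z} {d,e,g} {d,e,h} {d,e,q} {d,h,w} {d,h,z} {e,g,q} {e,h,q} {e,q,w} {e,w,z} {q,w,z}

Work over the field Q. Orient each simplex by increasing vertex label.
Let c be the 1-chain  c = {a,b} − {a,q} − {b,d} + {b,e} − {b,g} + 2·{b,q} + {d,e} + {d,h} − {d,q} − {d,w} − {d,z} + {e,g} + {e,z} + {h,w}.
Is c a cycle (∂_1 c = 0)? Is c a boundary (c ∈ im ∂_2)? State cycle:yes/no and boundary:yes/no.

n_0=9 n_1=34 n_2=27  [Q]
∂1: piv[ab,ae,ag,ah,aq,aw,az,bd] rk=8  ker:be,bg,bh,bq,bw,bz,de,dg,dh,dq,dw,dz,eg,eh,eq,ew,ez,gh,gq,gw,hq,hw,hz,qw,qz,wz
∂2: piv[abe,abq,aew,agh,aqz,bde,bdg,bdh,bdq,bdz,beg,beq,bew,bhq,bhz,bqz,bwz,deh,dhw,egq,eqw,ewz] rk=22  ker:deg,deq,dhz,ehq,qwz
∂1c = 0
c vs im∂2: reduces to 0 ⇒ boundary

cycle:yes boundary:yes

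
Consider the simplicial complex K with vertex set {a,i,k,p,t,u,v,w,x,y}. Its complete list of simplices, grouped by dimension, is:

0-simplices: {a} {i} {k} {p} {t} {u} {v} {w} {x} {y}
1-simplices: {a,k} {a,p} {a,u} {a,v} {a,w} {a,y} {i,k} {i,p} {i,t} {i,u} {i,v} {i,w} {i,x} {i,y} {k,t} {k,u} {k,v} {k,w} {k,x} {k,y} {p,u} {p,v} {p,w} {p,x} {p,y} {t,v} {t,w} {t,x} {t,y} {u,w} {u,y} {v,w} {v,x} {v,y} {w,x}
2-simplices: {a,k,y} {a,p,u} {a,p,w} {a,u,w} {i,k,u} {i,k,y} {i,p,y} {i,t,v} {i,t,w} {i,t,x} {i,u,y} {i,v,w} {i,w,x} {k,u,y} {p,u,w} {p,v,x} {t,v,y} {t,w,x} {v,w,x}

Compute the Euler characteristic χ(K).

χ(K)=-6

n_0=10 n_1=35 n_2=19
χ=+10−35+19=-6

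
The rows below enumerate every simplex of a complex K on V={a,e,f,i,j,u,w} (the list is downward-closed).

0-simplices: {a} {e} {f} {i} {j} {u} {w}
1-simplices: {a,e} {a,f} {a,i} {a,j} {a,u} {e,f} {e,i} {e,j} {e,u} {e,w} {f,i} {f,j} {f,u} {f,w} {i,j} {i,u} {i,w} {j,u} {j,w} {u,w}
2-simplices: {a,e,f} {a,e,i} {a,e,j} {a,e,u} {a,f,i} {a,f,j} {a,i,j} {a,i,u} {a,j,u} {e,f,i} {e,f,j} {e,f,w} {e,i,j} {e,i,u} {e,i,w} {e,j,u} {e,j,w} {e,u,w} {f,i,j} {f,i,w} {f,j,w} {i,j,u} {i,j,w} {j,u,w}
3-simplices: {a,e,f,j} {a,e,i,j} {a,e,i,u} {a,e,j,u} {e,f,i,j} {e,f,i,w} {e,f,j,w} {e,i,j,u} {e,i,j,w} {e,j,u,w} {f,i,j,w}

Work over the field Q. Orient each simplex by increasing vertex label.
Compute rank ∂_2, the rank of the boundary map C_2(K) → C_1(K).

rank∂_2=13

n_0=7 n_1=20 n_2=24 n_3=11  [Q]
∂1: piv[ae,af,ai,aj,au,ew] rk=6  ker:ef,ei,ej,eu,fi,fj,fu,fw,ij,iu,iw,ju,jw,uw
∂2: piv[aef,aei,aej,aeu,afi,afj,aij,aiu,aju,efw,eiw,ejw,euw] rk=13  ker:efi,efj,eij,eiu,eju,fij,fiw,fjw,iju,ijw,juw
∂3: piv[aefj,aeij,aeiu,aeju,efij,efiw,efjw,eiju,eijw,ejuw] rk=10  ker:fijw
rk∂_2=13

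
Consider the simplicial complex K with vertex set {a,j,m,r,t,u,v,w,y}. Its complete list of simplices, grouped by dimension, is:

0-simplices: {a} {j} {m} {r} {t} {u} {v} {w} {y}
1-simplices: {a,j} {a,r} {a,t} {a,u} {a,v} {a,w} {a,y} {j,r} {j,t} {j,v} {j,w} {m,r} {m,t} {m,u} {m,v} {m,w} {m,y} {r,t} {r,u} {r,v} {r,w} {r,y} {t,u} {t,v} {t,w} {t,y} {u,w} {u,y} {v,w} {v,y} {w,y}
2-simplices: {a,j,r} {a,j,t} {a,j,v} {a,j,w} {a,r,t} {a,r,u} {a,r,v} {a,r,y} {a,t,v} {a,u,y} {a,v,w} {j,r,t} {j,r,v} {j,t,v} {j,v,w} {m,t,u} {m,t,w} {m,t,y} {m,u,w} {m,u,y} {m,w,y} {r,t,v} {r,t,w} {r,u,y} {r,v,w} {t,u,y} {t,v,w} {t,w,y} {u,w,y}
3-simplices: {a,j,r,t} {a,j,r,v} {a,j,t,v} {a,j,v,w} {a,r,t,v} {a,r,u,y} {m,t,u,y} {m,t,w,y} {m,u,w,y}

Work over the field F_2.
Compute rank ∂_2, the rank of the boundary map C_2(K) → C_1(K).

rank∂_2=19

n_0=9 n_1=31 n_2=29 n_3=9  [Z2]
∂1: piv[aj,ar,at,au,av,aw,ay,mr] rk=8  ker:jr,jt,jv,jw,mt,mu,mv,mw,my,rt,ru,rv,rw,ry,tu,tv,tw,ty,uw,uy,vw,vy,wy
∂2: piv[ajr,ajt,ajv,ajw,art,aru,arv,ary,atv,auy,avw,mtu,mtw,mty,muw,muy,mwy,rtw,rvw] rk=19  ker:jrt,jrv,jtv,jvw,rtv,ruy,tuy,tvw,twy,uwy
∂3: piv[ajrt,ajrv,ajtv,ajvw,artv,aruy,mtuy,mtwy,muwy] rk=9
rk∂_2=19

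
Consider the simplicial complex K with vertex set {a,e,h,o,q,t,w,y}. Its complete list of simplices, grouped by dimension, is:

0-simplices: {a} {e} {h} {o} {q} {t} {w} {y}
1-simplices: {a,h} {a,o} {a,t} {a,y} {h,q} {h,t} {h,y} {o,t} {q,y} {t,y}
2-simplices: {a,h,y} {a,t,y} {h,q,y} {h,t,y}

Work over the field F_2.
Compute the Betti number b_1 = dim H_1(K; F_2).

n_0=8 n_1=10 n_2=4  [Z2]
∂1: piv[ah,ao,at,ay,hq] rk=5  ker:ht,hy,ot,qy,ty
∂2: piv[ahy,aty,hqy,hty] rk=4
b_1=(10−5)−4=1

b_1=1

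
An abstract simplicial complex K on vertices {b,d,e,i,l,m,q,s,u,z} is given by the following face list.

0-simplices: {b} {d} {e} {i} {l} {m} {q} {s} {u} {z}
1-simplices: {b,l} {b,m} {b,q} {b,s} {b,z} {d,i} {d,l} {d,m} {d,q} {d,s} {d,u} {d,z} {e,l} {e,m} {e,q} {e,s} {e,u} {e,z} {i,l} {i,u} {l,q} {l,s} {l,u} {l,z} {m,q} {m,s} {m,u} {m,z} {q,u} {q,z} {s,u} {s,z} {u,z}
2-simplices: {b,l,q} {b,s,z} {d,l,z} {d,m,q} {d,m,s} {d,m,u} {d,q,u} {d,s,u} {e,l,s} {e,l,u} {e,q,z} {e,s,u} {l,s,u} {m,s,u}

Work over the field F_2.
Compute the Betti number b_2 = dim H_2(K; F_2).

n_0=10 n_1=33 n_2=14  [Z2]
∂1: piv[bl,bm,bq,bs,bz,di,dl,du,el] rk=9  ker:dm,dq,ds,dz,em,eq,es,eu,ez,il,iu,lq,ls,lu,lz,mq,ms,mu,mz,qu,qz,su,sz,uz
∂2: piv[blq,bsz,dlz,dmq,dms,dmu,dqu,dsu,els,elu,eqz,esu] rk=12  ker:lsu,msu
b_2=(14−12)−0=2

b_2=2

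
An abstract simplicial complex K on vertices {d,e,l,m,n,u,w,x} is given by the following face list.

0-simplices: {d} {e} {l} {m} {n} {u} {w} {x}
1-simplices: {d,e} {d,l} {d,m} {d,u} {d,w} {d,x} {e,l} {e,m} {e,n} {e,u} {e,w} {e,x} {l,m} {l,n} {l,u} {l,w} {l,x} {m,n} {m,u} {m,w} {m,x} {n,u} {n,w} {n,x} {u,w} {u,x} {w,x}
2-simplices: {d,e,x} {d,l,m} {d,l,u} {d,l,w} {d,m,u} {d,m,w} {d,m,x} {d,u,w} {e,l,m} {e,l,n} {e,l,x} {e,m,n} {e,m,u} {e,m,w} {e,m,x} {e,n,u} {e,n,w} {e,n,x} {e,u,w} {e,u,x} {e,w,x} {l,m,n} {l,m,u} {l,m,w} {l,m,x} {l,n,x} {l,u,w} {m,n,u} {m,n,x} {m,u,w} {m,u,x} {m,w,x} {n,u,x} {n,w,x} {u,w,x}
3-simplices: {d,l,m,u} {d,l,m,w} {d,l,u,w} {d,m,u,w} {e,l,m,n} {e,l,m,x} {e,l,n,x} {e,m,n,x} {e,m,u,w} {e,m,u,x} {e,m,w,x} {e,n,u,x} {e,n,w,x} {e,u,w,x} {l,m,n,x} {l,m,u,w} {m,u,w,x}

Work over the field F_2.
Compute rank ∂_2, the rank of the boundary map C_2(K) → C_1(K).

rank∂_2=20

n_0=8 n_1=27 n_2=35 n_3=17  [Z2]
∂1: piv[de,dl,dm,du,dw,dx,en] rk=7  ker:el,em,eu,ew,ex,lm,ln,lu,lw,lx,mn,mu,mw,mx,nu,nw,nx,uw,ux,wx
∂2: piv[dex,dlm,dlu,dlw,dmu,dmw,dmx,duw,elm,eln,elx,emn,emu,emw,emx,enu,enw,enx,eux,ewx] rk=20  ker:euw,lmn,lmu,lmw,lmx,lnx,luw,mnu,mnx,muw,mux,mwx,nux,nwx,uwx
∂3: piv[dlmu,dlmw,dluw,dmuw,elmn,elmx,elnx,emnx,emuw,emux,emwx,enux,enwx,euwx] rk=14  ker:lmnx,lmuw,muwx
rk∂_2=20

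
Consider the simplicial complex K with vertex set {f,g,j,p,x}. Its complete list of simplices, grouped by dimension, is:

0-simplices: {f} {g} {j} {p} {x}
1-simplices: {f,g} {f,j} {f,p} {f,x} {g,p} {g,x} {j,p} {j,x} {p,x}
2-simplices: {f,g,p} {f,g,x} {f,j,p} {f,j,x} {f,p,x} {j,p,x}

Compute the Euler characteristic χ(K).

χ(K)=2

n_0=5 n_1=9 n_2=6
χ=+5−9+6=2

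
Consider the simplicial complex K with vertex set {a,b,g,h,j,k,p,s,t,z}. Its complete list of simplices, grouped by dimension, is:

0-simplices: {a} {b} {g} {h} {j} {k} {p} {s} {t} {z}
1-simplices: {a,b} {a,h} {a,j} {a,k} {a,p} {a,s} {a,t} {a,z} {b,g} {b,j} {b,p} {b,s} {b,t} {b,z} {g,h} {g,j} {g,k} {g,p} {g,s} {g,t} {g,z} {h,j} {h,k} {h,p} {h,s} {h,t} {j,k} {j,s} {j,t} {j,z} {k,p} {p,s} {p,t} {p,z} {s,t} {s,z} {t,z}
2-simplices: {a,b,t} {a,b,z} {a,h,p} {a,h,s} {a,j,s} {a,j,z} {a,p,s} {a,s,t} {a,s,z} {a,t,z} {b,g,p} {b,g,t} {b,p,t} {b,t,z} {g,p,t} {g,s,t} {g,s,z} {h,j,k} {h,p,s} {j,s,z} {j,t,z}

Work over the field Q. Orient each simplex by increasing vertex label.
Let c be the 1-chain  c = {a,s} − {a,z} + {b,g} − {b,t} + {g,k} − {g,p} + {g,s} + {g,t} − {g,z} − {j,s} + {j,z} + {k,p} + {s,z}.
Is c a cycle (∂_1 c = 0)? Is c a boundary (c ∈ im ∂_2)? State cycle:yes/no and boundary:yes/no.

n_0=10 n_1=37 n_2=21  [Q]
∂1: piv[ab,ah,aj,ak,ap,as,at,az,bg] rk=9  ker:bj,bp,bs,bt,bz,gh,gj,gk,gp,gs,gt,gz,hj,hk,hp,hs,ht,jk,js,jt,jz,kp,ps,pt,pz,st,sz,tz
∂2: piv[abt,abz,ahp,ahs,ajs,ajz,aps,ast,asz,atz,bgp,bgt,bpt,gst,gsz,hjk,jtz] rk=17  ker:btz,gpt,hps,jsz
∂1c = 0
c vs im∂2: residual ≠ 0 ⇒ not boundary

cycle:yes boundary:no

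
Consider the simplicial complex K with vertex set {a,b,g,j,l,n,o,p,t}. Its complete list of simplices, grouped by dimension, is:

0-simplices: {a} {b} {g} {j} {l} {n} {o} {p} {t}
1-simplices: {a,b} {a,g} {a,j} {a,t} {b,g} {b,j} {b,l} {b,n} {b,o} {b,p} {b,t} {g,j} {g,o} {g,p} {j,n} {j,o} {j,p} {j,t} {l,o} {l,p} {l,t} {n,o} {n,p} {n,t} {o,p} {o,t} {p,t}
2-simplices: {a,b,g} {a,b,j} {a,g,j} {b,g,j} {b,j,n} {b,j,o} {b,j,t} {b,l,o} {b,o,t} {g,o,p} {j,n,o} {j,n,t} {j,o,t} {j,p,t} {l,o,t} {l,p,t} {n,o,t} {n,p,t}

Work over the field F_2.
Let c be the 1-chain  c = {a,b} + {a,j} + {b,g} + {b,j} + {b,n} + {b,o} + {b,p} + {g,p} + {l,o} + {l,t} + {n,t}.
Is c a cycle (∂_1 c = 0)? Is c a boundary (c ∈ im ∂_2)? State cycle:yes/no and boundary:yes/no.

cycle:yes boundary:no

n_0=9 n_1=27 n_2=18  [Z2]
∂1: piv[ab,ag,aj,at,bl,bn,bo,bp] rk=8  ker:bg,bj,bt,gj,go,gp,jn,jo,jp,jt,lo,lp,lt,no,np,nt,op,ot,pt
∂2: piv[abg,abj,agj,bjn,bjo,bjt,blo,bot,gop,jno,jnt,jpt,lot,lpt,npt] rk=15  ker:bgj,jot,not
∂1c = 0
c vs im∂2: residual ≠ 0 ⇒ not boundary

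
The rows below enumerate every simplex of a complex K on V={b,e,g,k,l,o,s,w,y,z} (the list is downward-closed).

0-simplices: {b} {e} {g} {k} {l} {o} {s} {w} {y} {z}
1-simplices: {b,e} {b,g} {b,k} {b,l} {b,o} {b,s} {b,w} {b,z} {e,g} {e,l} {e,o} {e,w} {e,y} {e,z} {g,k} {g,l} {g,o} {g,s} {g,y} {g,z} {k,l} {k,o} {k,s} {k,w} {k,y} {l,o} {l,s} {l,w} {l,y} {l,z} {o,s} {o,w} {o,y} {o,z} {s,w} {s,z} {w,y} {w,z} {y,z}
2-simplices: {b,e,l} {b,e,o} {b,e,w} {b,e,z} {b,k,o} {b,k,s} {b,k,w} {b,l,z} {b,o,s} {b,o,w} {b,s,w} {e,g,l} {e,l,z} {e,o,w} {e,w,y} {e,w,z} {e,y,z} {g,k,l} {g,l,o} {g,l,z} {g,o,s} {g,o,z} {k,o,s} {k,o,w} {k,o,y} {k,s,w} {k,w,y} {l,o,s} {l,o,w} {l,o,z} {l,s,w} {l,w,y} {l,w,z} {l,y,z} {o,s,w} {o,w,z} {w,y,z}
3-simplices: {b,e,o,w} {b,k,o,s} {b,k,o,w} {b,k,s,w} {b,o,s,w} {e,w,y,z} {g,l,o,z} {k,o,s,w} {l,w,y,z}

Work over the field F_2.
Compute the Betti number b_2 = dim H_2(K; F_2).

n_0=10 n_1=39 n_2=37 n_3=9  [Z2]
∂1: piv[be,bg,bk,bl,bo,bs,bw,bz,ey] rk=9  ker:eg,el,eo,ew,ez,gk,gl,go,gs,gy,gz,kl,ko,ks,kw,ky,lo,ls,lw,ly,lz,os,ow,oy,oz,sw,sz,wy,wz,yz
∂2: piv[bel,beo,bew,bez,bko,bks,bkw,blz,bos,bow,bsw,egl,ewy,ewz,eyz,gkl,glo,glz,gos,goz,koy,kwy,los,low,lwy,lwz] rk=26  ker:elz,eow,kos,kow,ksw,loz,lsw,lyz,osw,owz,wyz
∂3: piv[beow,bkos,bkow,bksw,bosw,ewyz,gloz,lwyz] rk=8  ker:kosw
b_2=(37−26)−8=3

b_2=3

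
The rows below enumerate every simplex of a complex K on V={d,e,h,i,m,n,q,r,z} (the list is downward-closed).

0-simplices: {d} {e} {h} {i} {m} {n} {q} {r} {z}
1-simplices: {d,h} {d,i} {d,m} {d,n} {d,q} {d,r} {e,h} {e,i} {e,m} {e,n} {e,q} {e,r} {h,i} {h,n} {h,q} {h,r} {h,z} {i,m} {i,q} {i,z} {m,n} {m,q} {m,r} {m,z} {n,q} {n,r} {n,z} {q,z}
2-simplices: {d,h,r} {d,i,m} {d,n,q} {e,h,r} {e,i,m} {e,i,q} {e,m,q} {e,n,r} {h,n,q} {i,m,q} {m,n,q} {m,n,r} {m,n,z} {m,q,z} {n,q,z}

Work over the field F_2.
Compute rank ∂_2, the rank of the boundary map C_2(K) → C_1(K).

n_0=9 n_1=28 n_2=15  [Z2]
∂1: piv[dh,di,dm,dn,dq,dr,eh,hz] rk=8  ker:ei,em,en,eq,er,hi,hn,hq,hr,im,iq,iz,mn,mq,mr,mz,nq,nr,nz,qz
∂2: piv[dhr,dim,dnq,ehr,eim,eiq,emq,enr,hnq,mnq,mnr,mnz,mqz] rk=13  ker:imq,nqz
rk∂_2=13

rank∂_2=13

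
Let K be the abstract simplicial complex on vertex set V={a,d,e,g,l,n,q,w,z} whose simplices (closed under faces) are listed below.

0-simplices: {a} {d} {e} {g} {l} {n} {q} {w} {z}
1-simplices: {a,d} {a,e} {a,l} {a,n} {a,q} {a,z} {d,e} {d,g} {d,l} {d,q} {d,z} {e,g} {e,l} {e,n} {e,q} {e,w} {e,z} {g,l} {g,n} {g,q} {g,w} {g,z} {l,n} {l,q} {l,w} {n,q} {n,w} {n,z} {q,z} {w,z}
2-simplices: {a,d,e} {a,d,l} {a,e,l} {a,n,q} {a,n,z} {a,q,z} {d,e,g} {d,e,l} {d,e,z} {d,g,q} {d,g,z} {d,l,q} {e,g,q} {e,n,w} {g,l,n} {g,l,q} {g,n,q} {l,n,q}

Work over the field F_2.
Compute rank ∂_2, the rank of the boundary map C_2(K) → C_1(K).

n_0=9 n_1=30 n_2=18  [Z2]
∂1: piv[ad,ae,al,an,aq,az,dg,ew] rk=8  ker:de,dl,dq,dz,eg,el,en,eq,ez,gl,gn,gq,gw,gz,ln,lq,lw,nq,nw,nz,qz,wz
∂2: piv[ade,adl,ael,anq,anz,aqz,deg,dez,dgq,dgz,dlq,egq,enw,gln,glq,gnq] rk=16  ker:del,lnq
rk∂_2=16

rank∂_2=16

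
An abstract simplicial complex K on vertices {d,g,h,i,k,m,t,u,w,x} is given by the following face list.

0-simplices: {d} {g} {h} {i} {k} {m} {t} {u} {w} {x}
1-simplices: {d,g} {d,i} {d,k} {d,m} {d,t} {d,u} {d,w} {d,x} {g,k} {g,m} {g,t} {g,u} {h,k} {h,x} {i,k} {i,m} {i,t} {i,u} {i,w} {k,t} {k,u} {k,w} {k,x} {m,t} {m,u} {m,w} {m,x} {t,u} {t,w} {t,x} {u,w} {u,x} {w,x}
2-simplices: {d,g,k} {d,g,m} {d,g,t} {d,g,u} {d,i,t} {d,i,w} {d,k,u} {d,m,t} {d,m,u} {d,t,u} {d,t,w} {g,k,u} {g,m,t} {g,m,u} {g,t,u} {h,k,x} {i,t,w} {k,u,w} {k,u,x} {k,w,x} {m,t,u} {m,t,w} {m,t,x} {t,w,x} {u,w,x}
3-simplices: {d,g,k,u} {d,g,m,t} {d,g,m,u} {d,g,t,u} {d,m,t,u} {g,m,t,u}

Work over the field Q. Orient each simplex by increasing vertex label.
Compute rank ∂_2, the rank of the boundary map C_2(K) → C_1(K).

n_0=10 n_1=33 n_2=25 n_3=6  [Q]
∂1: piv[dg,di,dk,dm,dt,du,dw,dx,hk] rk=9  ker:gk,gm,gt,gu,hx,ik,im,it,iu,iw,kt,ku,kw,kx,mt,mu,mw,mx,tu,tw,tx,uw,ux,wx
∂2: piv[dgk,dgm,dgt,dgu,dit,diw,dku,dmt,dmu,dtu,dtw,hkx,kuw,kux,kwx,mtw,mtx,twx] rk=18  ker:gku,gmt,gmu,gtu,itw,mtu,uwx
∂3: piv[dgku,dgmt,dgmu,dgtu,dmtu] rk=5  ker:gmtu
rk∂_2=18

rank∂_2=18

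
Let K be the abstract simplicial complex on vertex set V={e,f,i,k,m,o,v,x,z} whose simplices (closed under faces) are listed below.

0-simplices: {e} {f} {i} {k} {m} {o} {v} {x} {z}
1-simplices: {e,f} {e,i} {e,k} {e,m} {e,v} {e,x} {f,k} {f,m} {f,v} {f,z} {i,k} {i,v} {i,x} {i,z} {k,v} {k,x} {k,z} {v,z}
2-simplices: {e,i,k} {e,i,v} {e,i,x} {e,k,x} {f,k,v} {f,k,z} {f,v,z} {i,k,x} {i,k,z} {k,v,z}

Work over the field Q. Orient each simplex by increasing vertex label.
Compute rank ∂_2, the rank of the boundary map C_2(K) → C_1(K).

rank∂_2=8

n_0=9 n_1=18 n_2=10  [Q]
∂1: piv[ef,ei,ek,em,ev,ex,fz] rk=7  ker:fk,fm,fv,ik,iv,ix,iz,kv,kx,kz,vz
∂2: piv[eik,eiv,eix,ekx,fkv,fkz,fvz,ikz] rk=8  ker:ikx,kvz
rk∂_2=8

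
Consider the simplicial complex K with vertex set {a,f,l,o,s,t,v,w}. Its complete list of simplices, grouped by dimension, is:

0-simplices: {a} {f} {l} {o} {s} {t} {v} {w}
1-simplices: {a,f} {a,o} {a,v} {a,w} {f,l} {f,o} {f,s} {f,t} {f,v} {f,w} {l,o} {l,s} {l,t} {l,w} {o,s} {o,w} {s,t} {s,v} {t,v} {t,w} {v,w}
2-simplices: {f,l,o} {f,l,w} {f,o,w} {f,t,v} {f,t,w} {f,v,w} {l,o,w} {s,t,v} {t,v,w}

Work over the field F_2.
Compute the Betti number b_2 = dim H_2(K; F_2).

n_0=8 n_1=21 n_2=9  [Z2]
∂1: piv[af,ao,av,aw,fl,fs,ft] rk=7  ker:fo,fv,fw,lo,ls,lt,lw,os,ow,st,sv,tv,tw,vw
∂2: piv[flo,flw,fow,ftv,ftw,fvw,stv] rk=7  ker:low,tvw
b_2=(9−7)−0=2

b_2=2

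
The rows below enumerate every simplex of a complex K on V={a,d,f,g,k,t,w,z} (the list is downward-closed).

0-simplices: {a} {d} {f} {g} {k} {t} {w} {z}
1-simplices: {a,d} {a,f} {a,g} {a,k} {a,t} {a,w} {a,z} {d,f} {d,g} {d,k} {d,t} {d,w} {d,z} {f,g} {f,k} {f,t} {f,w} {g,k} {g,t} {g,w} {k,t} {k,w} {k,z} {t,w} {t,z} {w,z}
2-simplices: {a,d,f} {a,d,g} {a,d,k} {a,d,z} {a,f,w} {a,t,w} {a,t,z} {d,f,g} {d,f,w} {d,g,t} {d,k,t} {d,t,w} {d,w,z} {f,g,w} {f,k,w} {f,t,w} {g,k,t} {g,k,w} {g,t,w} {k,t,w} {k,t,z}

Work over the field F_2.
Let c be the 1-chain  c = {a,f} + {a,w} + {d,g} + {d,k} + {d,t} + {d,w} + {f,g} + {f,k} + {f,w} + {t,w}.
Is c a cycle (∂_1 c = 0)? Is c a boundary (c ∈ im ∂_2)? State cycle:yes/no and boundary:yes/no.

cycle:yes boundary:yes

n_0=8 n_1=26 n_2=21  [Z2]
∂1: piv[ad,af,ag,ak,at,aw,az] rk=7  ker:df,dg,dk,dt,dw,dz,fg,fk,ft,fw,gk,gt,gw,kt,kw,kz,tw,tz,wz
∂2: piv[adf,adg,adk,adz,afw,atw,atz,dfg,dfw,dgt,dkt,dtw,dwz,fgw,fkw,ftw,gkt,gkw,ktz] rk=19  ker:gtw,ktw
∂1c = 0
c vs im∂2: reduces to 0 ⇒ boundary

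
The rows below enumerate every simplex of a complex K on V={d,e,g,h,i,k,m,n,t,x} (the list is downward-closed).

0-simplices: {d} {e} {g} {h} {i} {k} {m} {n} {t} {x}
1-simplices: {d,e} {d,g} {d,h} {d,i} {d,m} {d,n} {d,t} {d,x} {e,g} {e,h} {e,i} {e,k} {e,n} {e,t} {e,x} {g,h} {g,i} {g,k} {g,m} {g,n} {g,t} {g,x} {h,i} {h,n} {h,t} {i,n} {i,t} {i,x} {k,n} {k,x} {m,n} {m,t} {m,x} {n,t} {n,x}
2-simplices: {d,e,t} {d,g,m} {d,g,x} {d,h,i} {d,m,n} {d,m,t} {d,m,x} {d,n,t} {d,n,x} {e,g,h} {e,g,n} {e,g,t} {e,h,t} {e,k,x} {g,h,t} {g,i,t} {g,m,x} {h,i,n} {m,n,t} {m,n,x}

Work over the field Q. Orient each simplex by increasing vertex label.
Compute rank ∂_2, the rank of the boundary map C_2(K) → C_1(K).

rank∂_2=16

n_0=10 n_1=35 n_2=20  [Q]
∂1: piv[de,dg,dh,di,dm,dn,dt,dx,ek] rk=9  ker:eg,eh,ei,en,et,ex,gh,gi,gk,gm,gn,gt,gx,hi,hn,ht,in,it,ix,kn,kx,mn,mt,mx,nt,nx
∂2: piv[det,dgm,dgx,dhi,dmn,dmt,dmx,dnt,dnx,egh,egn,egt,eht,ekx,git,hin] rk=16  ker:ght,gmx,mnt,mnx
rk∂_2=16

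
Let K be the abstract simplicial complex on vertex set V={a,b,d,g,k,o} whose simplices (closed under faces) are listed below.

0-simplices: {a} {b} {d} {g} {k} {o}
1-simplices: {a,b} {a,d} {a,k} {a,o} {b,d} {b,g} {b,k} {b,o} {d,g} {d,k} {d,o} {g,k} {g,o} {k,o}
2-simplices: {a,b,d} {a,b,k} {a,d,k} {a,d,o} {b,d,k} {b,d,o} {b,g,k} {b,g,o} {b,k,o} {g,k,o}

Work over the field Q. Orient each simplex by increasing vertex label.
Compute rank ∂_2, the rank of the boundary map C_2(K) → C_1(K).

n_0=6 n_1=14 n_2=10  [Q]
∂1: piv[ab,ad,ak,ao,bg] rk=5  ker:bd,bk,bo,dg,dk,do,gk,go,ko
∂2: piv[abd,abk,adk,ado,bdo,bgk,bgo,bko] rk=8  ker:bdk,gko
rk∂_2=8

rank∂_2=8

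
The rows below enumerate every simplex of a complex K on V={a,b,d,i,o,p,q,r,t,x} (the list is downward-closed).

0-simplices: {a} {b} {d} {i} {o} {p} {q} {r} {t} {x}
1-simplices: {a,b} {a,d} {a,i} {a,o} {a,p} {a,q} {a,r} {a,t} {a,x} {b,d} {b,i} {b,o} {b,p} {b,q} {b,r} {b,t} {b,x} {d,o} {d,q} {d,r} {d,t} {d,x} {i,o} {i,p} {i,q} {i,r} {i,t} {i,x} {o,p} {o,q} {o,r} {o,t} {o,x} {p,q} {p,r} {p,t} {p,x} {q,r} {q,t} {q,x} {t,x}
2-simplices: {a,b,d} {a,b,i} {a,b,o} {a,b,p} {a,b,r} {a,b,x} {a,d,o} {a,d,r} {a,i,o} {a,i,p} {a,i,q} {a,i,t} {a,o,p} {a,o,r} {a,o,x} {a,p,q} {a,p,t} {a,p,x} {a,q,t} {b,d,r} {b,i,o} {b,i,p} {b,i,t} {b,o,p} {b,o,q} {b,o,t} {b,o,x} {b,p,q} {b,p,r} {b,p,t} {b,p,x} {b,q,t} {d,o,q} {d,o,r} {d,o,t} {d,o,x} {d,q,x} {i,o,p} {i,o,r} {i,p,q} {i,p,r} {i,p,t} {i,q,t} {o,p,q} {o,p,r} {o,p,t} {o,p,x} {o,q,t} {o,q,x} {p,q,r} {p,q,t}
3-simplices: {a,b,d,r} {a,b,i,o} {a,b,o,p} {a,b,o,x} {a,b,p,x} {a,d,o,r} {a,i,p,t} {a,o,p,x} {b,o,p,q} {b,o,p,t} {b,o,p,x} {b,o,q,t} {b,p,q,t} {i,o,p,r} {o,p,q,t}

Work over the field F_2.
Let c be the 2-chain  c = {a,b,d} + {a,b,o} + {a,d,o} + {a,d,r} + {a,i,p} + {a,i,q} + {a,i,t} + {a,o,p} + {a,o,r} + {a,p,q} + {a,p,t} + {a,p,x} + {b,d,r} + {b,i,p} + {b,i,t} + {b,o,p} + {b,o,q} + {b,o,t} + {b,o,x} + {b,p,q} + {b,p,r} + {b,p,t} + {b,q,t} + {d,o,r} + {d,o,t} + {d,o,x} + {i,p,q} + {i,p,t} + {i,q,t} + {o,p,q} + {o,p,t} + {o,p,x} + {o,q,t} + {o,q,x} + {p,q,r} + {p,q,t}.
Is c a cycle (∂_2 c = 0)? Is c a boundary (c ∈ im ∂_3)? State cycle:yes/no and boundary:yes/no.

cycle:no boundary:no

n_0=10 n_1=41 n_2=51 n_3=15  [Z2]
∂1: piv[ab,ad,ai,ao,ap,aq,ar,at,ax] rk=9  ker:bd,bi,bo,bp,bq,br,bt,bx,do,dq,dr,dt,dx,io,ip,iq,ir,it,ix,op,oq,or,ot,ox,pq,pr,pt,px,qr,qt,qx,tx
∂2: piv[abd,abi,abo,abp,abr,abx,ado,adr,aio,aip,aiq,ait,aop,aor,aox,apq,apt,apx,aqt,bit,boq,bot,bpq,bpr,doq,dot,dox,dqx,ior,pqr] rk=30  ker:bdr,bio,bip,bop,box,bpt,bpx,bqt,dor,iop,ipq,ipr,ipt,iqt,opq,opr,opt,opx,oqt,oqx,pqt
∂3: piv[abdr,abio,abop,abox,abpx,ador,aipt,aopx,bopq,bopt,boqt,bpqt,iopr] rk=13  ker:bopx,opqt
∂2c = {a,d} + {a,i} + {a,p} + {a,x} + {b,o} + {b,p} + {b,q} + {b,x} + {d,r} + {d,t} + {d,x} + {i,q} + {o,p} + {p,t} + {q,r} + {q,x}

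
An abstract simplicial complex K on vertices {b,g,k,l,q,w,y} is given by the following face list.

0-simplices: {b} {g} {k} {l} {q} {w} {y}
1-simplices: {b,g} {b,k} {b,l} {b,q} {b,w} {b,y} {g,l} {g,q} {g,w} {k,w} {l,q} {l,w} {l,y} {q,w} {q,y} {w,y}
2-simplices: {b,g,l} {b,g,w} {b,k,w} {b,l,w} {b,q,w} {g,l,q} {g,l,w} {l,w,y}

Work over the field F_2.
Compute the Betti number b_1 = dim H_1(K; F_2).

n_0=7 n_1=16 n_2=8  [Z2]
∂1: piv[bg,bk,bl,bq,bw,by] rk=6  ker:gl,gq,gw,kw,lq,lw,ly,qw,qy,wy
∂2: piv[bgl,bgw,bkw,blw,bqw,glq,lwy] rk=7  ker:glw
b_1=(16−6)−7=3

b_1=3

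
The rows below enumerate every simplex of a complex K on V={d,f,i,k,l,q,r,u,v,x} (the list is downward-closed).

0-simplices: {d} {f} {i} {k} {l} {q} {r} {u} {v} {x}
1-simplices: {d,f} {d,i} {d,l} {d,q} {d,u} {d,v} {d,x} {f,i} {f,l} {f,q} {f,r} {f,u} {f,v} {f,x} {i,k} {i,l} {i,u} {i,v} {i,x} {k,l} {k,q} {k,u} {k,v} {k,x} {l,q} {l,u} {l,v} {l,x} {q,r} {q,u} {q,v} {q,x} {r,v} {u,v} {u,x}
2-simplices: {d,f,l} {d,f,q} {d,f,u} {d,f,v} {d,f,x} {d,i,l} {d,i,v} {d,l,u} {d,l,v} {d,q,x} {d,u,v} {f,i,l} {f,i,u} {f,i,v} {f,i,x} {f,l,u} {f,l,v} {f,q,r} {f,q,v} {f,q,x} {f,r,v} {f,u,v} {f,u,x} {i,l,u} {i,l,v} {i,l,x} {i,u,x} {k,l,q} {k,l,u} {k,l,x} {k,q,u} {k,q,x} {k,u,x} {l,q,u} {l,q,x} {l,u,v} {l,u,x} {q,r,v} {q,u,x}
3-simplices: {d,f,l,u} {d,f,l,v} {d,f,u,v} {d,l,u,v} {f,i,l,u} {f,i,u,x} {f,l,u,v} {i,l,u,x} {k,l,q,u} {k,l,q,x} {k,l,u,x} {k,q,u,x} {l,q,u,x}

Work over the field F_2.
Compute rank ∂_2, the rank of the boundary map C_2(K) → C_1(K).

rank∂_2=24

n_0=10 n_1=35 n_2=39 n_3=13  [Z2]
∂1: piv[df,di,dl,dq,du,dv,dx,fr,ik] rk=9  ker:fi,fl,fq,fu,fv,fx,il,iu,iv,ix,kl,kq,ku,kv,kx,lq,lu,lv,lx,qr,qu,qv,qx,rv,uv,ux
∂2: piv[dfl,dfq,dfu,dfv,dfx,dil,div,dlu,dlv,dqx,duv,fil,fiu,fix,fqr,fqv,frv,fux,ilx,klq,klu,klx,kqu,kqx] rk=24  ker:fiv,flu,flv,fqx,fuv,ilu,ilv,iux,kux,lqu,lqx,luv,lux,qrv,qux
∂3: piv[dflu,dflv,dfuv,dluv,filu,fiux,ilux,klqu,klqx,klux,kqux] rk=11  ker:fluv,lqux
rk∂_2=24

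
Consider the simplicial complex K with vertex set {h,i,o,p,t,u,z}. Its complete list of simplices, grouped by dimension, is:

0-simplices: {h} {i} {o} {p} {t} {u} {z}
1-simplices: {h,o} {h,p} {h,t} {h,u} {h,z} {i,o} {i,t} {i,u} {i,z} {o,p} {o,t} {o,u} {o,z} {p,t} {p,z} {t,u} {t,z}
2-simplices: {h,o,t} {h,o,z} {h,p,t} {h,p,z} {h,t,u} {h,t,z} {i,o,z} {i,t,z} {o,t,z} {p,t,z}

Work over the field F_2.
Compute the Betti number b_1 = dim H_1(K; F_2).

n_0=7 n_1=17 n_2=10  [Z2]
∂1: piv[ho,hp,ht,hu,hz,io] rk=6  ker:it,iu,iz,op,ot,ou,oz,pt,pz,tu,tz
∂2: piv[hot,hoz,hpt,hpz,htu,htz,ioz,itz] rk=8  ker:otz,ptz
b_1=(17−6)−8=3

b_1=3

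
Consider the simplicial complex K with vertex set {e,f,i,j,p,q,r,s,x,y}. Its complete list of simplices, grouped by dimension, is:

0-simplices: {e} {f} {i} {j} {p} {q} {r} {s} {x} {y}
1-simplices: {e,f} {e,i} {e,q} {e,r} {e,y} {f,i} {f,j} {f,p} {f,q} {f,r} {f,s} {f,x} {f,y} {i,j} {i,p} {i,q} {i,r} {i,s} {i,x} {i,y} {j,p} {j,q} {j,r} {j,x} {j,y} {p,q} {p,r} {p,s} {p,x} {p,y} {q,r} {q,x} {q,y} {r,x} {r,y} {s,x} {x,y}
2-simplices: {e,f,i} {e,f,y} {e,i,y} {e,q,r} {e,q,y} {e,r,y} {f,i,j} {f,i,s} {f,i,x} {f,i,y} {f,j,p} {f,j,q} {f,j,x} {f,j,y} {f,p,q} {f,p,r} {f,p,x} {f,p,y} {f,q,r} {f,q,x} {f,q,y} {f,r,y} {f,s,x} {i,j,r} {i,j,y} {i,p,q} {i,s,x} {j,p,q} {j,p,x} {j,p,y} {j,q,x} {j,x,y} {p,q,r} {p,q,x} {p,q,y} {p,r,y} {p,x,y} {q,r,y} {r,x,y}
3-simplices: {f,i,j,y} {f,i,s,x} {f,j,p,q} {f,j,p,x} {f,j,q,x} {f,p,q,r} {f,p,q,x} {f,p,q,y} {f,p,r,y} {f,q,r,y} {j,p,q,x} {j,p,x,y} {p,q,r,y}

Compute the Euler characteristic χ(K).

n_0=10 n_1=37 n_2=39 n_3=13
χ=+10−37+39−13=-1

χ(K)=-1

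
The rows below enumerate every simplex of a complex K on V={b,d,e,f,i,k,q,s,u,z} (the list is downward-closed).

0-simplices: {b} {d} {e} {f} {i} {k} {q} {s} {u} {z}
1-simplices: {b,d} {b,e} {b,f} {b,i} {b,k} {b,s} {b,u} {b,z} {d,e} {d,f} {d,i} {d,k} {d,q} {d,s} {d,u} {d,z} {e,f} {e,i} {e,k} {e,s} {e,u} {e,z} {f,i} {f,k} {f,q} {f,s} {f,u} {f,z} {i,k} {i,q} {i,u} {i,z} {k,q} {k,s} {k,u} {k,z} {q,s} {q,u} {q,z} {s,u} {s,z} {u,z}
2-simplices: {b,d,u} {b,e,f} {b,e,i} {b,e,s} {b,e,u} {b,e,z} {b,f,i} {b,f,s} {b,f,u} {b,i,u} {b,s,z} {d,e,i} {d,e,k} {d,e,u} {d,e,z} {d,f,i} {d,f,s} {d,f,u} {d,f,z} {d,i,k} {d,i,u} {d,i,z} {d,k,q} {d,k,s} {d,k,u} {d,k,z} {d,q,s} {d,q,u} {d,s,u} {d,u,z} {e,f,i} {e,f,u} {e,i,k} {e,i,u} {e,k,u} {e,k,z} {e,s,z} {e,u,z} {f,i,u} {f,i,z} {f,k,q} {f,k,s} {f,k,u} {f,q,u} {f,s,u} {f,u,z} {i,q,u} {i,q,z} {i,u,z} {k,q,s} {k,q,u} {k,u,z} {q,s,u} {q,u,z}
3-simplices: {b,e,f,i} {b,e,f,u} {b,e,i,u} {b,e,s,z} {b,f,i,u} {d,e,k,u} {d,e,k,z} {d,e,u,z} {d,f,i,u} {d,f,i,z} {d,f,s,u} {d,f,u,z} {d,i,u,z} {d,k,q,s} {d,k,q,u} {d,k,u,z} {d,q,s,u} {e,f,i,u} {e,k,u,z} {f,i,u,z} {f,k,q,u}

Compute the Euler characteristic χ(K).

n_0=10 n_1=42 n_2=54 n_3=21
χ=+10−42+54−21=1

χ(K)=1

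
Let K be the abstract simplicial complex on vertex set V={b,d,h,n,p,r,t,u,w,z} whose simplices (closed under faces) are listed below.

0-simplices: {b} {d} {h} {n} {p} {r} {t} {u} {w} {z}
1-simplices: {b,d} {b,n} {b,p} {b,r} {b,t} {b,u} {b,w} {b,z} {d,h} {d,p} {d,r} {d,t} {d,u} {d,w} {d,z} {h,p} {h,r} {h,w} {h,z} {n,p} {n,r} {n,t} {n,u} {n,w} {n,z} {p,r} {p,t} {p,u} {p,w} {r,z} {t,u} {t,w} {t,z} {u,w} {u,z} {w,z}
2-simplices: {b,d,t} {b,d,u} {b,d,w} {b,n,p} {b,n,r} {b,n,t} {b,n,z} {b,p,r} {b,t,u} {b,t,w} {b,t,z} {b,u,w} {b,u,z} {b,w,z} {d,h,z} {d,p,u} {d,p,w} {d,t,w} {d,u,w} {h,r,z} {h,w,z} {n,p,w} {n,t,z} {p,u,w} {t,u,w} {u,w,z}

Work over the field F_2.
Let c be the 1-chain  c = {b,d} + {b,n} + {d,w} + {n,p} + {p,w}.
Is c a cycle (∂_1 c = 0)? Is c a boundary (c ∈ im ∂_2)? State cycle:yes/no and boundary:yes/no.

cycle:yes boundary:no

n_0=10 n_1=36 n_2=26  [Z2]
∂1: piv[bd,bn,bp,br,bt,bu,bw,bz,dh] rk=9  ker:dp,dr,dt,du,dw,dz,hp,hr,hw,hz,np,nr,nt,nu,nw,nz,pr,pt,pu,pw,rz,tu,tw,tz,uw,uz,wz
∂2: piv[bdt,bdu,bdw,bnp,bnr,bnt,bnz,bpr,btu,btw,btz,buw,buz,bwz,dhz,dpu,dpw,hrz,hwz,npw] rk=20  ker:dtw,duw,ntz,puw,tuw,uwz
∂1c = 0
c vs im∂2: residual ≠ 0 ⇒ not boundary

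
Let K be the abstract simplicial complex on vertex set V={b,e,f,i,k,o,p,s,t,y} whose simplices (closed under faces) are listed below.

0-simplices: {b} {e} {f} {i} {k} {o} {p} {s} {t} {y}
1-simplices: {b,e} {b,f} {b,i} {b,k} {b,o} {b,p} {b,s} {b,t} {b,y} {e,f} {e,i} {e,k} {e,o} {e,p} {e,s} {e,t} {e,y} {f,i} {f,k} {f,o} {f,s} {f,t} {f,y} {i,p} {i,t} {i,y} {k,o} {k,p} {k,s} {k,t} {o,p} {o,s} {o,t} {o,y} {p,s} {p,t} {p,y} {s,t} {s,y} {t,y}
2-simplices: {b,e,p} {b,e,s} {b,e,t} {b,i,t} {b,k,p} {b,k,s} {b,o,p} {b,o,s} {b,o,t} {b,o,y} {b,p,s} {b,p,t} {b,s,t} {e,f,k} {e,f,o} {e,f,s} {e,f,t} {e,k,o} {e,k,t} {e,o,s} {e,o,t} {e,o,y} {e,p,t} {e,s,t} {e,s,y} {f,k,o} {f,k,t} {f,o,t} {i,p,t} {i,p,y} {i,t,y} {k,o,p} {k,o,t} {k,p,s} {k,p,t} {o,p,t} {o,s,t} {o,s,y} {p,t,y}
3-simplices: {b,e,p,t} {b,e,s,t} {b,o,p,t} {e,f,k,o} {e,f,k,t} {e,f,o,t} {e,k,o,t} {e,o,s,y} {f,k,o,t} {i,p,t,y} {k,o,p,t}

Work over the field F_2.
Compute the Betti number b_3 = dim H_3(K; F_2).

n_0=10 n_1=40 n_2=39 n_3=11  [Z2]
∂1: piv[be,bf,bi,bk,bo,bp,bs,bt,by] rk=9  ker:ef,ei,ek,eo,ep,es,et,ey,fi,fk,fo,fs,ft,fy,ip,it,iy,ko,kp,ks,kt,op,os,ot,oy,ps,pt,py,st,sy,ty
∂2: piv[bep,bes,bet,bit,bkp,bks,bop,bos,bot,boy,bps,bpt,bst,efk,efo,efs,eft,eko,ekt,eos,eoy,esy,ipt,ipy,ity,kop] rk=26  ker:eot,ept,est,fko,fkt,fot,kot,kps,kpt,opt,ost,osy,pty
∂3: piv[bept,best,bopt,efko,efkt,efot,ekot,eosy,ipty,kopt] rk=10  ker:fkot
b_3=(11−10)−0=1

b_3=1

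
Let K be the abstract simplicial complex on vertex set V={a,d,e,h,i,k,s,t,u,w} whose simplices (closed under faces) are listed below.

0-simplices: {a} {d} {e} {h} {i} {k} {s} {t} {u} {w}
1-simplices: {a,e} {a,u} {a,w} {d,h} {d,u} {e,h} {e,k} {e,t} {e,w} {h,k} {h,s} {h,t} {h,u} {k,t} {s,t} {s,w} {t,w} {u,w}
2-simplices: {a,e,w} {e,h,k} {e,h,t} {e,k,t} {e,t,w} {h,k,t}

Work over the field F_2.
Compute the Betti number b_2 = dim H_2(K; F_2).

n_0=10 n_1=18 n_2=6  [Z2]
∂1: piv[ae,au,aw,dh,du,ek,et,hs] rk=8  ker:eh,ew,hk,ht,hu,kt,st,sw,tw,uw
∂2: piv[aew,ehk,eht,ekt,etw] rk=5  ker:hkt
b_2=(6−5)−0=1

b_2=1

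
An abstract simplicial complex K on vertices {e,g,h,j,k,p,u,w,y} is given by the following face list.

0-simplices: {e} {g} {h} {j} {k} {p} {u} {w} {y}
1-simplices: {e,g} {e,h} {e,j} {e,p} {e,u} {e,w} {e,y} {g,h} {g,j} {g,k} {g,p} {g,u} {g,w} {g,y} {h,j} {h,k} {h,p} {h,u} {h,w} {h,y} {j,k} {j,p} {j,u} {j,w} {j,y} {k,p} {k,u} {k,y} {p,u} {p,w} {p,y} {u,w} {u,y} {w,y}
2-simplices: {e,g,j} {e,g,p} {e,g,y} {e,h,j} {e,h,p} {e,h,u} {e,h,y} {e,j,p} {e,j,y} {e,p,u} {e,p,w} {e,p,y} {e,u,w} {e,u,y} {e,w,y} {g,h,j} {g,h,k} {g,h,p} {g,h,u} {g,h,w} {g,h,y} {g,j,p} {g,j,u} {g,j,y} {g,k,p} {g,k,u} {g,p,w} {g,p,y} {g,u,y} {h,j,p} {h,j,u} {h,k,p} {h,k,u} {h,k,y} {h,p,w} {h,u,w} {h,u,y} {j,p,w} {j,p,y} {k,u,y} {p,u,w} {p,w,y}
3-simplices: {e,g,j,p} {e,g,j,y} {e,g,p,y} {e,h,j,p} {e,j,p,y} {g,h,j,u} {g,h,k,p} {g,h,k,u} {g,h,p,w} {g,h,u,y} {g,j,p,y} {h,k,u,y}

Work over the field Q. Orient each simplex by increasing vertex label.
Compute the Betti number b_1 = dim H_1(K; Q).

b_1=1

n_0=9 n_1=34 n_2=42 n_3=12  [Q]
∂1: piv[eg,eh,ej,ep,eu,ew,ey,gk] rk=8  ker:gh,gj,gp,gu,gw,gy,hj,hk,hp,hu,hw,hy,jk,jp,ju,jw,jy,kp,ku,ky,pu,pw,py,uw,uy,wy
∂2: piv[egj,egp,egy,ehj,ehp,ehu,ehy,ejp,ejy,epu,epw,epy,euw,euy,ewy,ghj,ghk,ghu,ghw,gju,gkp,gku,gpw,hky,jpw] rk=25  ker:ghp,ghy,gjp,gjy,gpy,guy,hjp,hju,hkp,hku,hpw,huw,huy,jpy,kuy,puw,pwy
∂3: piv[egjp,egjy,egpy,ehjp,ejpy,ghju,ghkp,ghku,ghpw,ghuy,hkuy] rk=11  ker:gjpy
b_1=(34−8)−25=1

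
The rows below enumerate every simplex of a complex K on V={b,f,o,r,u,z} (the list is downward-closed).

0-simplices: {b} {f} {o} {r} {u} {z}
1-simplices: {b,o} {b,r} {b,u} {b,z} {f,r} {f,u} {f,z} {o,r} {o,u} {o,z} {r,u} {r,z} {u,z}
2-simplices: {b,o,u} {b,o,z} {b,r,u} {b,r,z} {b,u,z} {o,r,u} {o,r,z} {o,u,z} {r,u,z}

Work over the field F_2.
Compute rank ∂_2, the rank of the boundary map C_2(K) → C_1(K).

n_0=6 n_1=13 n_2=9  [Z2]
∂1: piv[bo,br,bu,bz,fr] rk=5  ker:fu,fz,or,ou,oz,ru,rz,uz
∂2: piv[bou,boz,bru,brz,buz,oru] rk=6  ker:orz,ouz,ruz
rk∂_2=6

rank∂_2=6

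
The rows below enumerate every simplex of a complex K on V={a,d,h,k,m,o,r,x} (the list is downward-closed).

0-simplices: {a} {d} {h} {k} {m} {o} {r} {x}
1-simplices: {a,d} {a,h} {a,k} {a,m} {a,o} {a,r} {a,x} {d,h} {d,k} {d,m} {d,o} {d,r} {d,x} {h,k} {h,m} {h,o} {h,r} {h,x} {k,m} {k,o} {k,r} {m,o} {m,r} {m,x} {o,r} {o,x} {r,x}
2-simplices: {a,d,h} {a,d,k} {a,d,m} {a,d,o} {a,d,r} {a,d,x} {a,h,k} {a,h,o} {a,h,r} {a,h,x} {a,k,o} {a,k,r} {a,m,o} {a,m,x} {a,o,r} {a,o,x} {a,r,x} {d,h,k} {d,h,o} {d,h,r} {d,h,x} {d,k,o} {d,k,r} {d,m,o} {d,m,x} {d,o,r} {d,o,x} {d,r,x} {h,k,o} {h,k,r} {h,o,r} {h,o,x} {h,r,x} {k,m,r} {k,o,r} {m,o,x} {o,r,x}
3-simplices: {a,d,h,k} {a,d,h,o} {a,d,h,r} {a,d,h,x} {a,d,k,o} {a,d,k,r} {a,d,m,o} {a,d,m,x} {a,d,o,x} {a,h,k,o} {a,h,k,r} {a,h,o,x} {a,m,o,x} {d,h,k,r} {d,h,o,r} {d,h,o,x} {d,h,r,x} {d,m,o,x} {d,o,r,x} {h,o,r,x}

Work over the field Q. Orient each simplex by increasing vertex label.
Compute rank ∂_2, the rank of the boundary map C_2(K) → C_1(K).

rank∂_2=18

n_0=8 n_1=27 n_2=37 n_3=20  [Q]
∂1: piv[ad,ah,ak,am,ao,ar,ax] rk=7  ker:dh,dk,dm,do,dr,dx,hk,hm,ho,hr,hx,km,ko,kr,mo,mr,mx,or,ox,rx
∂2: piv[adh,adk,adm,ado,adr,adx,ahk,aho,ahr,ahx,ako,akr,amo,amx,aor,aox,arx,kmr] rk=18  ker:dhk,dho,dhr,dhx,dko,dkr,dmo,dmx,dor,dox,drx,hko,hkr,hor,hox,hrx,kor,mox,orx
∂3: piv[adhk,adho,adhr,adhx,adko,adkr,admo,admx,adox,ahko,ahkr,ahox,amox,dhor,dhrx,dorx] rk=16  ker:dhkr,dhox,dmox,horx
rk∂_2=18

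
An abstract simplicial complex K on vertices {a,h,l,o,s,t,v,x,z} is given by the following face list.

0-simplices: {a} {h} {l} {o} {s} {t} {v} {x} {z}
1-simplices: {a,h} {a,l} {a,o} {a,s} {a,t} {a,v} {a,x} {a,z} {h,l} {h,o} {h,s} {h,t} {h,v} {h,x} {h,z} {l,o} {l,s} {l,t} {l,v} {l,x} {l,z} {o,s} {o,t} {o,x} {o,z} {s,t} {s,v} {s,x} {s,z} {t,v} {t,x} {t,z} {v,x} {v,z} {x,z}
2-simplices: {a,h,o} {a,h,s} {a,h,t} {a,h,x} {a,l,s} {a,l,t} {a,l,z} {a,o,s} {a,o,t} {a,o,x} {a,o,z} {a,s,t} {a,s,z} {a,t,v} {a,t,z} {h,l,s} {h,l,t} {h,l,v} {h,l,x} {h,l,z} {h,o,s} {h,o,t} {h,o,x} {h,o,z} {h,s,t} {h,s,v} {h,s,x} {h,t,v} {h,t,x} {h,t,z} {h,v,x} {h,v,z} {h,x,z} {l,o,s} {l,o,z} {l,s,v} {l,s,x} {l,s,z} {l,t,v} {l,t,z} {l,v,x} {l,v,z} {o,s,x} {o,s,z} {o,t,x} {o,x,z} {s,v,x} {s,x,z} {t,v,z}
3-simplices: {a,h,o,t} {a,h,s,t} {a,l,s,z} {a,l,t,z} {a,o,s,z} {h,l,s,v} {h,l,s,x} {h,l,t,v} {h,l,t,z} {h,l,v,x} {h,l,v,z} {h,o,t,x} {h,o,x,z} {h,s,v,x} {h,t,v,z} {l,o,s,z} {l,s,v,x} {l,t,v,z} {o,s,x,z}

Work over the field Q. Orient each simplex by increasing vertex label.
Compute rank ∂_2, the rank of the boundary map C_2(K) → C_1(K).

n_0=9 n_1=35 n_2=49 n_3=19  [Q]
∂1: piv[ah,al,ao,as,at,av,ax,az] rk=8  ker:hl,ho,hs,ht,hv,hx,hz,lo,ls,lt,lv,lx,lz,os,ot,ox,oz,st,sv,sx,sz,tv,tx,tz,vx,vz,xz
∂2: piv[aho,ahs,aht,ahx,als,alt,alz,aos,aot,aox,aoz,ast,asz,atv,atz,hls,hlv,hlx,hlz,hsv,hsx,htv,htx,hvx,hvz,hxz,los] rk=27  ker:hlt,hos,hot,hox,hoz,hst,htz,loz,lsv,lsx,lsz,ltv,ltz,lvx,lvz,osx,osz,otx,oxz,svx,sxz,tvz
∂3: piv[ahot,ahst,alsz,altz,aosz,hlsv,hlsx,hltv,hltz,hlvx,hlvz,hotx,hoxz,hsvx,htvz,losz,osxz] rk=17  ker:lsvx,ltvz
rk∂_2=27

rank∂_2=27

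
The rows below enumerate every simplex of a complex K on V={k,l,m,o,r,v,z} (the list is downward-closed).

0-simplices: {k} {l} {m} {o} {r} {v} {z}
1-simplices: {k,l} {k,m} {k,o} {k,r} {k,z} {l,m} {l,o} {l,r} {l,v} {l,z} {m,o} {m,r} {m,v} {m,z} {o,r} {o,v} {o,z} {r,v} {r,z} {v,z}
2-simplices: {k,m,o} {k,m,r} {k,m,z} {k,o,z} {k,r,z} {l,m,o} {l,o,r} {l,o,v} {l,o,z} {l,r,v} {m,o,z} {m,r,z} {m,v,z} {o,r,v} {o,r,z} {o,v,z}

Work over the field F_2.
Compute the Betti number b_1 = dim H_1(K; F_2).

b_1=1

n_0=7 n_1=20 n_2=16  [Z2]
∂1: piv[kl,km,ko,kr,kz,lv] rk=6  ker:lm,lo,lr,lz,mo,mr,mv,mz,or,ov,oz,rv,rz,vz
∂2: piv[kmo,kmr,kmz,koz,krz,lmo,lor,lov,loz,lrv,mvz,orz,ovz] rk=13  ker:moz,mrz,orv
b_1=(20−6)−13=1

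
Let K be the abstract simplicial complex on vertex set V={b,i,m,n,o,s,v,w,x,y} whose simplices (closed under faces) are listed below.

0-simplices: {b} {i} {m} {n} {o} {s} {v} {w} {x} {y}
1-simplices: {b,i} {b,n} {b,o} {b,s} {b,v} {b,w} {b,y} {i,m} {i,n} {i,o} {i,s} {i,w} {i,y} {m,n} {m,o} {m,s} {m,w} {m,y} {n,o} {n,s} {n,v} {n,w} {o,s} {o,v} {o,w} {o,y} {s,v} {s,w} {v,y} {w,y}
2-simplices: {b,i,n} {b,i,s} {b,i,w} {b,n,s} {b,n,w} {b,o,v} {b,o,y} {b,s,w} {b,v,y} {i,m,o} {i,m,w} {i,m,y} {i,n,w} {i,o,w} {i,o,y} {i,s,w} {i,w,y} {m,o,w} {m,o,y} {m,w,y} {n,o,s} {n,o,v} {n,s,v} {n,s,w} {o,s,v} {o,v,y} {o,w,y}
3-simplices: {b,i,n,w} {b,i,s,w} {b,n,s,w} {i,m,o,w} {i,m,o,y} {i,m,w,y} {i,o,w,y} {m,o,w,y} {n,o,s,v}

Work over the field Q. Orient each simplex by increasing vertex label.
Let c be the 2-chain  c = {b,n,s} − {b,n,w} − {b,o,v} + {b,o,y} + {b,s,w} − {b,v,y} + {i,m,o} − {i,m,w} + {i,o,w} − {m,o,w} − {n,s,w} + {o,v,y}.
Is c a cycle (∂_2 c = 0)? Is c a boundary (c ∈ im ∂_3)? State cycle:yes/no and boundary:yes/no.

n_0=10 n_1=30 n_2=27 n_3=9  [Q]
∂1: piv[bi,bn,bo,bs,bv,bw,by,im] rk=8  ker:in,io,is,iw,iy,mn,mo,ms,mw,my,no,ns,nv,nw,os,ov,ow,oy,sv,sw,vy,wy
∂2: piv[bin,bis,biw,bns,bnw,bov,boy,bsw,bvy,imo,imw,imy,iow,ioy,iwy,nos,nov,nsv] rk=18  ker:inw,isw,mow,moy,mwy,nsw,osv,ovy,owy
∂3: piv[binw,bisw,bnsw,imow,imoy,imwy,iowy,nosv] rk=8  ker:mowy
∂2c = 0
c vs im∂3: residual ≠ 0 ⇒ not boundary

cycle:yes boundary:no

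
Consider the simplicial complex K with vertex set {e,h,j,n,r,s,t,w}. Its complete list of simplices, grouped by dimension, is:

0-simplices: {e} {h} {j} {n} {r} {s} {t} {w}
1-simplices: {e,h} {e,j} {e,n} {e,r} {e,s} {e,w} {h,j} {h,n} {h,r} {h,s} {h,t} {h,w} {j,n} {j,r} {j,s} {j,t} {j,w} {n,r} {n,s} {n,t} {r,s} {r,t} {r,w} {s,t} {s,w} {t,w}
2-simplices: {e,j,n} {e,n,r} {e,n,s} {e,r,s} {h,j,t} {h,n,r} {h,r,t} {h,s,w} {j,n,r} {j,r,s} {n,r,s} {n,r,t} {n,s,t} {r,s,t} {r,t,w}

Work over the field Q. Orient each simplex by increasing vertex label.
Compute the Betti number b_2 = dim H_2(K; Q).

b_2=2

n_0=8 n_1=26 n_2=15  [Q]
∂1: piv[eh,ej,en,er,es,ew,ht] rk=7  ker:hj,hn,hr,hs,hw,jn,jr,js,jt,jw,nr,ns,nt,rs,rt,rw,st,sw,tw
∂2: piv[ejn,enr,ens,ers,hjt,hnr,hrt,hsw,jnr,jrs,nrt,nst,rtw] rk=13  ker:nrs,rst
b_2=(15−13)−0=2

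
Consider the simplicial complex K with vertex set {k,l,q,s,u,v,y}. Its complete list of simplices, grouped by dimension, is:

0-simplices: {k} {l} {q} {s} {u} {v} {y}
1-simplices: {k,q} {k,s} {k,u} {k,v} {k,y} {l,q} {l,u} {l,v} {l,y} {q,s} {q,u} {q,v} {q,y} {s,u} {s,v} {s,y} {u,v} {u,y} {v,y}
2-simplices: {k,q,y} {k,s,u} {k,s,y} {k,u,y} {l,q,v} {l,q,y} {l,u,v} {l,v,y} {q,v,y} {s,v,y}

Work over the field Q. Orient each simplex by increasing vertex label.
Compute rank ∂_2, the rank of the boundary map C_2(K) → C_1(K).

n_0=7 n_1=19 n_2=10  [Q]
∂1: piv[kq,ks,ku,kv,ky,lq] rk=6  ker:lu,lv,ly,qs,qu,qv,qy,su,sv,sy,uv,uy,vy
∂2: piv[kqy,ksu,ksy,kuy,lqv,lqy,luv,lvy,svy] rk=9  ker:qvy
rk∂_2=9

rank∂_2=9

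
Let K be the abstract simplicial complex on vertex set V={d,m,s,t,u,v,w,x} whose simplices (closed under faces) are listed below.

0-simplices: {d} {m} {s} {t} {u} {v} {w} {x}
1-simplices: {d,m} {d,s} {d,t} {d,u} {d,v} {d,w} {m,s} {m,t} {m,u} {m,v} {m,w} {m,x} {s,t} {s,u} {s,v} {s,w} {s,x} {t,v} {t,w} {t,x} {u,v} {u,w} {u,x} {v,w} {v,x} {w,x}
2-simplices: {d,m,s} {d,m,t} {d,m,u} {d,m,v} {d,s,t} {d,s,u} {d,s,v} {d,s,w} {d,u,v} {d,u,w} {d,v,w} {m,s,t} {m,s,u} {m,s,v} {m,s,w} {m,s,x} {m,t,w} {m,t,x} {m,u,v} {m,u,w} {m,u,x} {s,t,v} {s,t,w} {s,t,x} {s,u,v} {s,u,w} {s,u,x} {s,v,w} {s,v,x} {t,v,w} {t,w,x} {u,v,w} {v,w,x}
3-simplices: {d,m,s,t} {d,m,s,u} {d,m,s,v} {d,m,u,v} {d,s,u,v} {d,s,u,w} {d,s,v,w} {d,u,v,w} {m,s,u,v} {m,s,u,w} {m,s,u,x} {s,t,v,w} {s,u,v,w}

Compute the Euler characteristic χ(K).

n_0=8 n_1=26 n_2=33 n_3=13
χ=+8−26+33−13=2

χ(K)=2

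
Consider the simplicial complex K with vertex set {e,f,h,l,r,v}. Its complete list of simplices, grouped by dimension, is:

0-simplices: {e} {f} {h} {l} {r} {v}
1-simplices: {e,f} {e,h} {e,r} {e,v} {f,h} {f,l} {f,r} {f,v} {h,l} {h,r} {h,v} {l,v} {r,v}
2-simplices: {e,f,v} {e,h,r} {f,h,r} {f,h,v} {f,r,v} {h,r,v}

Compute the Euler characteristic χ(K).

n_0=6 n_1=13 n_2=6
χ=+6−13+6=-1

χ(K)=-1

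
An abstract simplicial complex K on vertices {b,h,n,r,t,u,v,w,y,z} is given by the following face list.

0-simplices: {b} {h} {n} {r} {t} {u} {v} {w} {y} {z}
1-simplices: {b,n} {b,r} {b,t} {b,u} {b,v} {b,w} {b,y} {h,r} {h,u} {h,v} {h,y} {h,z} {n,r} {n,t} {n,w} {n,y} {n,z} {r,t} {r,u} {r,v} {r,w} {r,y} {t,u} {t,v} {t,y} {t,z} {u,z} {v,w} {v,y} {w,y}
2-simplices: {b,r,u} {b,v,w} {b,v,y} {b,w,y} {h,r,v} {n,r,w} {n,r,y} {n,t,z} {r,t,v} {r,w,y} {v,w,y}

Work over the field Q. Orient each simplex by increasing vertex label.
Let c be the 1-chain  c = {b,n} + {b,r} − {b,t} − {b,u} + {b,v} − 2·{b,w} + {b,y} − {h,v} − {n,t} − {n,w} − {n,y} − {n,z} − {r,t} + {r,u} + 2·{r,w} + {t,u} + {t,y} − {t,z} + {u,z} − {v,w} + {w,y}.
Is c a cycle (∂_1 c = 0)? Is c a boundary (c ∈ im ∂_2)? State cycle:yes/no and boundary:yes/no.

n_0=10 n_1=30 n_2=11  [Q]
∂1: piv[bn,br,bt,bu,bv,bw,by,hr,hz] rk=9  ker:hu,hv,hy,nr,nt,nw,ny,nz,rt,ru,rv,rw,ry,tu,tv,ty,tz,uz,vw,vy,wy
∂2: piv[bru,bvw,bvy,bwy,hrv,nrw,nry,ntz,rtv,rwy] rk=10  ker:vwy
∂1c = {h} + 5·{n} − {r} − 4·{t} + {v} − 3·{w} + 2·{y} − {z}

cycle:no boundary:no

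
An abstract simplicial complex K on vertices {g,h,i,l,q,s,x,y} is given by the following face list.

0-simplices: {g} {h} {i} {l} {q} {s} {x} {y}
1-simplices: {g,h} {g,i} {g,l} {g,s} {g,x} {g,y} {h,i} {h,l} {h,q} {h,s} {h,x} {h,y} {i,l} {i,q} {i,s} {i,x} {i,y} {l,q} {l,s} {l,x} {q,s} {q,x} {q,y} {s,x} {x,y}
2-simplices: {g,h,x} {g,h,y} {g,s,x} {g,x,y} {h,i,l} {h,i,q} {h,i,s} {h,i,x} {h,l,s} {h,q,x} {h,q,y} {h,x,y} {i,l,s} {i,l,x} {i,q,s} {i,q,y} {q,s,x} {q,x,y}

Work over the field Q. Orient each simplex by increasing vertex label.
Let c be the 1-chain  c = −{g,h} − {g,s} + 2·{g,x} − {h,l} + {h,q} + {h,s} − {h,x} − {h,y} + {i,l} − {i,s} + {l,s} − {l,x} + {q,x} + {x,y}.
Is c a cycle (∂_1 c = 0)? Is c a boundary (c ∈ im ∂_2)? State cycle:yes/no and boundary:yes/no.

n_0=8 n_1=25 n_2=18  [Q]
∂1: piv[gh,gi,gl,gs,gx,gy,hq] rk=7  ker:hi,hl,hs,hx,hy,il,iq,is,ix,iy,lq,ls,lx,qs,qx,qy,sx,xy
∂2: piv[ghx,ghy,gsx,gxy,hil,hiq,his,hix,hls,hqx,hqy,ilx,iqs,iqy,qsx] rk=15  ker:hxy,ils,qxy
∂1c = 0
c vs im∂2: reduces to 0 ⇒ boundary

cycle:yes boundary:yes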